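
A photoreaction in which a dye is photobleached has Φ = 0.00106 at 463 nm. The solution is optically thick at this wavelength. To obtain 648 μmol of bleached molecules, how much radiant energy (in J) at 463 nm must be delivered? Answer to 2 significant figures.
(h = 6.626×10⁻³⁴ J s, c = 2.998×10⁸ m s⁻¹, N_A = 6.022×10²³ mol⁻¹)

Product: 648 μmol = 6.48×10⁻⁴ mol.
Photons that must be absorbed: 6.48×10⁻⁴ / 0.00106 = 0.6113 mol.
Photon energy: hc/λ = 4.290×10⁻¹⁹ J; per mole, 2.583×10⁵ J mol⁻¹.
Energy required: 0.6113 × 2.583×10⁵ = 1.6×10⁵ J.

1.6×10⁵ J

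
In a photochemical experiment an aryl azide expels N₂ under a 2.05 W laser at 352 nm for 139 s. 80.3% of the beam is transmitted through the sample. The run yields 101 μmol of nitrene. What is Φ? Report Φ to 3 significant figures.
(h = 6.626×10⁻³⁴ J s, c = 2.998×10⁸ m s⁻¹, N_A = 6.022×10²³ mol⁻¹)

Product: 101 μmol = 1.01×10⁻⁴ mol.
Photon energy at 352 nm: hc/λ = (6.626×10⁻³⁴)(2.998×10⁸)/(352×10⁻⁹) = 5.643×10⁻¹⁹ J.
Energy delivered: (2.05 W)(139 s) = 285.0 J.
Photons incident: 285.0 / 5.643×10⁻¹⁹ = 5.051×10²⁰, i.e. 5.051×10²⁰/6.022×10²³ = 8.388×10⁻⁴ mol.
Fraction absorbed: 1 − 80.3/100 = 0.1970.
Photons absorbed: 0.1970 × 8.388×10⁻⁴ = 1.652×10⁻⁴ mol.
Φ = 1.01×10⁻⁴ mol / 1.652×10⁻⁴ mol photons = 0.611.

Φ = 0.611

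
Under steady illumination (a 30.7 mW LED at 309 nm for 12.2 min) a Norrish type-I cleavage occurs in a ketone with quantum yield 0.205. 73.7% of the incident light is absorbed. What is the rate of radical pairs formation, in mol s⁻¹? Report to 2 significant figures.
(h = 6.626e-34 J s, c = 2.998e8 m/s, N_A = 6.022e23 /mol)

1.2e-8 mol s⁻¹

Photon energy at 309 nm: hc/λ = (6.626e-34)(2.998e8)/(309e-9) = 6.429e-19 J.
Energy delivered: (30.7 mW)(732 s) = 22.47 J.
Photons incident: 22.47 / 6.429e-19 = 3.495e19, i.e. 3.495e19/6.022e23 = 5.804e-5 mol.
Photons absorbed: 0.737 × 5.804e-5 = 4.278e-5 mol.
Product formed: 0.205 × 4.278e-5 = 8.770e-6 mol.
Rate: 8.770e-6 / 732 s = 1.2e-8 mol s⁻¹.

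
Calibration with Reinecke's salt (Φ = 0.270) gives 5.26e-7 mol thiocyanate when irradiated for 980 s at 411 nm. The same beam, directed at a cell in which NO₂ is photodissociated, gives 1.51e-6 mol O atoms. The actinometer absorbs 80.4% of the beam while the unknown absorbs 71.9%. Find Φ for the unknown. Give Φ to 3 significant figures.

Φ = 0.867

Photons absorbed by the actinometer: 5.26e-7 / 0.270 = 1.948e-6 mol.
Incident flux: 1.948e-6 / 0.804 = 2.423e-6 einstein.
Absorbed by unknown: 0.719 × 2.423e-6 = 1.742e-6 mol.
Φ(unknown) = 1.51e-6 / 1.742e-6 = 0.867.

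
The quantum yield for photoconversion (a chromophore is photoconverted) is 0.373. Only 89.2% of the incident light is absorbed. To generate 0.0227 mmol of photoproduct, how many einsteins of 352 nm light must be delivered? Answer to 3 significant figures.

Product: 0.0227 mmol = 2.27×10⁻⁵ mol.
Photons that must be absorbed: 2.27×10⁻⁵ / 0.373 = 6.086×10⁻⁵ mol.
Incident photons needed: 6.086×10⁻⁵ / 0.892 = 6.823×10⁻⁵ mol.

6.82×10⁻⁵ einstein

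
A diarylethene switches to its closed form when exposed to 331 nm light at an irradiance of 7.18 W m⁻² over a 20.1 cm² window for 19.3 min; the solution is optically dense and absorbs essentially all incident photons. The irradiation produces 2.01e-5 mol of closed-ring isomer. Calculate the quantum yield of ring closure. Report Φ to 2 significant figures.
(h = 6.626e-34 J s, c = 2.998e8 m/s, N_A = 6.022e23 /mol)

Φ = 0.43

Photon energy at 331 nm: hc/λ = (6.626e-34)(2.998e8)/(331e-9) = 6.001e-19 J.
Energy delivered: (7.18 W m⁻²)(20.1e-4 m²)(1158 s) = 16.71 J.
Photons incident: 16.71 / 6.001e-19 = 2.785e19, i.e. 2.785e19/6.022e23 = 4.625e-5 mol.
Φ = 2.01e-5 mol / 4.625e-5 mol photons = 0.43.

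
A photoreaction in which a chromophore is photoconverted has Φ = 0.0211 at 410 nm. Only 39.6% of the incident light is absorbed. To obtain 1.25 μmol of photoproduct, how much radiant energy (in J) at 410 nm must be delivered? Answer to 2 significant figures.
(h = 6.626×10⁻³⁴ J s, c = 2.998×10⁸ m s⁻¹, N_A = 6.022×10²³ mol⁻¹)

Product: 1.25 μmol = 1.25×10⁻⁶ mol.
Photons that must be absorbed: 1.25×10⁻⁶ / 0.0211 = 5.924×10⁻⁵ mol.
Incident photons needed: 5.924×10⁻⁵ / 0.396 = 1.496×10⁻⁴ mol.
Photon energy: hc/λ = 4.845×10⁻¹⁹ J; per mole, 2.918×10⁵ J mol⁻¹.
Energy required: 1.496×10⁻⁴ × 2.918×10⁵ = 44 J.

44 J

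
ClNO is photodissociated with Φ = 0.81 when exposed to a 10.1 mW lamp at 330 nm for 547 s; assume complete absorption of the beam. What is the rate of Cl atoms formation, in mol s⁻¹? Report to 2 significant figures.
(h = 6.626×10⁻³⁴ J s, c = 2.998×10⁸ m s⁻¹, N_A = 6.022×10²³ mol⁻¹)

2.3×10⁻⁸ mol s⁻¹

Photon energy at 330 nm: hc/λ = (6.626×10⁻³⁴)(2.998×10⁸)/(330×10⁻⁹) = 6.020×10⁻¹⁹ J.
Energy delivered: (10.1 mW)(547 s) = 5.525 J.
Photons incident: 5.525 / 6.020×10⁻¹⁹ = 9.178×10¹⁸, i.e. 9.178×10¹⁸/6.022×10²³ = 1.524×10⁻⁵ mol.
Product formed: 0.81 × 1.524×10⁻⁵ = 1.234×10⁻⁵ mol.
Rate: 1.234×10⁻⁵ / 547 s = 2.3×10⁻⁸ mol s⁻¹.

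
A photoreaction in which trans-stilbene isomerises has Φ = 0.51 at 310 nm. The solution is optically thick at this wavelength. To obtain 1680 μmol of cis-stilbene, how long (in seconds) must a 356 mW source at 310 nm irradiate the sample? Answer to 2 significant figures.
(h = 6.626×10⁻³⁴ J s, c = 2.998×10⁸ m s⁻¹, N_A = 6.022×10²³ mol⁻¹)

t ≈ 3600 s

Product: 1680 μmol = 0.00168 mol.
Photons that must be absorbed: 0.00168 / 0.51 = 0.003294 mol.
Photon energy: hc/λ = 6.408×10⁻¹⁹ J; per mole, 3.859×10⁵ J mol⁻¹.
Energy required: 0.003294 × 3.859×10⁵ = 1271 J.
Time: 1271 J / 0.356 W = 3600 s.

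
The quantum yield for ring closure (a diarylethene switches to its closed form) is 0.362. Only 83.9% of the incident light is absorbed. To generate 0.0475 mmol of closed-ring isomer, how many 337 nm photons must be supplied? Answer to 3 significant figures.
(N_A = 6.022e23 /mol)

9.42e19 photons

Product: 0.0475 mmol = 4.75e-5 mol.
Photons that must be absorbed: 4.75e-5 / 0.362 = 1.312e-4 mol.
Incident photons needed: 1.312e-4 / 0.839 = 1.564e-4 mol.
Photon count: 1.564e-4 × 6.022e23 = 9.42e19.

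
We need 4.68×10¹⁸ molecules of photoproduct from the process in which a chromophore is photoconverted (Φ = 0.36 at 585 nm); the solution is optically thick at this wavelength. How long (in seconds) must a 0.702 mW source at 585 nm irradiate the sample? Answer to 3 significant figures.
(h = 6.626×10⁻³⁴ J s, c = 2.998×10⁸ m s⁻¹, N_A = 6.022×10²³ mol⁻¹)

Product: 4.68×10¹⁸ / 6.022×10²³ = 7.772×10⁻⁶ mol.
Photons that must be absorbed: 7.772×10⁻⁶ / 0.36 = 2.159×10⁻⁵ mol.
Photon energy: hc/λ = 3.396×10⁻¹⁹ J; per mole, 2.045×10⁵ J mol⁻¹.
Energy required: 2.159×10⁻⁵ × 2.045×10⁵ = 4.415 J.
Time: 4.415 J / 0.000702 W = 6290 s.

t ≈ 6290 s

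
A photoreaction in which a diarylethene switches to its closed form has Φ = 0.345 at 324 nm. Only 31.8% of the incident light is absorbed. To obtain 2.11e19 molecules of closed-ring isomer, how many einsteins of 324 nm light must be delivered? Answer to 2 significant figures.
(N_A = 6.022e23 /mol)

Product: 2.11e19 / 6.022e23 = 3.504e-5 mol.
Photons that must be absorbed: 3.504e-5 / 0.345 = 1.016e-4 mol.
Incident photons needed: 1.016e-4 / 0.318 = 3.195e-4 mol.

3.2e-4 einstein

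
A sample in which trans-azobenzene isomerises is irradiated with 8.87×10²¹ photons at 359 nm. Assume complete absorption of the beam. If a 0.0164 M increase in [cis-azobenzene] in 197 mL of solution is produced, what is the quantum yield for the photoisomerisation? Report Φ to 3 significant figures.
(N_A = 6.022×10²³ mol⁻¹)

Φ = 0.219

Product: (0.0164 M)(0.197 L) = 0.003231 mol.
Moles of photons: 8.87×10²¹ / 6.022×10²³ = 0.01473 mol.
Φ = 0.003231 mol / 0.01473 mol photons = 0.219.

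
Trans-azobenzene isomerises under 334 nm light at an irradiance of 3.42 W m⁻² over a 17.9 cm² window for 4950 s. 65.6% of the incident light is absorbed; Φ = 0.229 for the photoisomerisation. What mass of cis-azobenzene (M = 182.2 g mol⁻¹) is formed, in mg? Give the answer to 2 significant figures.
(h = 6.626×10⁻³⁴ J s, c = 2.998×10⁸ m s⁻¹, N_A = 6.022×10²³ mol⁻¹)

Photon energy at 334 nm: hc/λ = (6.626×10⁻³⁴)(2.998×10⁸)/(334×10⁻⁹) = 5.948×10⁻¹⁹ J.
Energy delivered: (3.42 W m⁻²)(17.9×10⁻⁴ m²)(4950 s) = 30.30 J.
Photons incident: 30.30 / 5.948×10⁻¹⁹ = 5.094×10¹⁹, i.e. 5.094×10¹⁹/6.022×10²³ = 8.459×10⁻⁵ mol.
Photons absorbed: 0.656 × 8.459×10⁻⁵ = 5.549×10⁻⁵ mol.
Product: Φ × n_abs = 0.229 × 5.549×10⁻⁵ = 1.271×10⁻⁵ mol.
Mass: 1.271×10⁻⁵ × 182.2 = 0.002316 g = 2.3 mg.

2.3 mg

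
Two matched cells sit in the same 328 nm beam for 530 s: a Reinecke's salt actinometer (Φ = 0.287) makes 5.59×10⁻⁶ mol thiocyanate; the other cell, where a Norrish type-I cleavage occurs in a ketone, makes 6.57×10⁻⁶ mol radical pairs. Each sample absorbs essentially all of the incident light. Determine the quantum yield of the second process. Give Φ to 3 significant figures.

Φ = 0.337

Photons absorbed by the actinometer: 5.59×10⁻⁶ / 0.287 = 1.948×10⁻⁵ mol.
Φ(unknown) = 6.57×10⁻⁶ / 1.948×10⁻⁵ = 0.337.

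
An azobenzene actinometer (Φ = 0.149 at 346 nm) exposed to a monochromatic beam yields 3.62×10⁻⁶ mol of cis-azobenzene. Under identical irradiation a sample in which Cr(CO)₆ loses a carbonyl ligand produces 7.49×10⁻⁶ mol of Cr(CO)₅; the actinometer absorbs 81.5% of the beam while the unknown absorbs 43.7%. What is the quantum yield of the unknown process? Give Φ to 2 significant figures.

Photons absorbed by the actinometer: 3.62×10⁻⁶ / 0.149 = 2.430×10⁻⁵ mol.
Incident flux: 2.430×10⁻⁵ / 0.815 = 2.982×10⁻⁵ einstein.
Absorbed by unknown: 0.437 × 2.982×10⁻⁵ = 1.303×10⁻⁵ mol.
Φ(unknown) = 7.49×10⁻⁶ / 1.303×10⁻⁵ = 0.57.

Φ = 0.57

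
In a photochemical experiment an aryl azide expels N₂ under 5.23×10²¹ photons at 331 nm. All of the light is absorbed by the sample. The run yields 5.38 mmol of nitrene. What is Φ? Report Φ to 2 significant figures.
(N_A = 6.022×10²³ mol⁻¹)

Product: 5.38 mmol = 0.00538 mol.
Moles of photons: 5.23×10²¹ / 6.022×10²³ = 0.008685 mol.
Φ = 0.00538 mol / 0.008685 mol photons = 0.62.

Φ = 0.62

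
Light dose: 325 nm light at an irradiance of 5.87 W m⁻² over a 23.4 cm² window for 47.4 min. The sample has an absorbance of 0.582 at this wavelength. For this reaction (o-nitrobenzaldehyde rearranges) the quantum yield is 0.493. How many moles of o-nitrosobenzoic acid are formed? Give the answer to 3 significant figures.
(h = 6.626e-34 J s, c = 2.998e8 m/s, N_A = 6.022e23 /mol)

3.86e-5 mol

Photon energy at 325 nm: hc/λ = (6.626e-34)(2.998e8)/(325e-9) = 6.112e-19 J.
Energy delivered: (5.87 W m⁻²)(23.4e-4 m²)(2844 s) = 39.06 J.
Photons incident: 39.06 / 6.112e-19 = 6.391e19, i.e. 6.391e19/6.022e23 = 1.061e-4 mol.
Fraction absorbed: 1 − 10^(−0.582) = 0.7382.
Photons absorbed: 0.7382 × 1.061e-4 = 7.832e-5 mol.
Product: Φ × n_abs = 0.493 × 7.832e-5 = 3.861e-5 mol.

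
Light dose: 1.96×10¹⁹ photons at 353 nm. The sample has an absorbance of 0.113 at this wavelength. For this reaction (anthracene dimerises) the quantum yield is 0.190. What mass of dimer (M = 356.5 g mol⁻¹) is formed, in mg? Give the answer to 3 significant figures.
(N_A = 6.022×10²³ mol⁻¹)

0.505 mg

Moles of photons: 1.96×10¹⁹ / 6.022×10²³ = 3.255×10⁻⁵ mol.
Fraction absorbed: 1 − 10^(−0.113) = 0.2291.
Photons absorbed: 0.2291 × 3.255×10⁻⁵ = 7.457×10⁻⁶ mol.
Product: Φ × n_abs = 0.190 × 7.457×10⁻⁶ = 1.417×10⁻⁶ mol.
Mass: 1.417×10⁻⁶ × 356.5 = 5.052×10⁻⁴ g = 0.505 mg.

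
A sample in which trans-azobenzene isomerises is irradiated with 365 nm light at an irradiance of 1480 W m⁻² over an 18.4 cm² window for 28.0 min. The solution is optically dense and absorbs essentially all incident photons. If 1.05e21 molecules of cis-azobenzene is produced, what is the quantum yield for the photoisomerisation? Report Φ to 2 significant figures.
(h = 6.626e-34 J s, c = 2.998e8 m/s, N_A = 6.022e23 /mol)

Product: 1.05e21 / 6.022e23 = 0.001744 mol.
Photon energy at 365 nm: hc/λ = (6.626e-34)(2.998e8)/(365e-9) = 5.442e-19 J.
Energy delivered: (1480 W m⁻²)(18.4e-4 m²)(1680 s) = 4575 J.
Photons incident: 4575 / 5.442e-19 = 8.407e21, i.e. 8.407e21/6.022e23 = 0.01396 mol.
Φ = 0.001744 mol / 0.01396 mol photons = 0.12.

Φ = 0.12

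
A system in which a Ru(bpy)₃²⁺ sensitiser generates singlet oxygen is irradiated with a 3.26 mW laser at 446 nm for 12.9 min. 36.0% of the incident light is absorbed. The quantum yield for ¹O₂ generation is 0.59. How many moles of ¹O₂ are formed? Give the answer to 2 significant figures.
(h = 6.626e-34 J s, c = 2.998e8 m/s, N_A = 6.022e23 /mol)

2.0e-6 mol

Photon energy at 446 nm: hc/λ = (6.626e-34)(2.998e8)/(446e-9) = 4.454e-19 J.
Energy delivered: (3.26 mW)(774 s) = 2.523 J.
Photons incident: 2.523 / 4.454e-19 = 5.665e18, i.e. 5.665e18/6.022e23 = 9.407e-6 mol.
Photons absorbed: 0.360 × 9.407e-6 = 3.387e-6 mol.
Product: Φ × n_abs = 0.59 × 3.387e-6 = 1.998e-6 mol.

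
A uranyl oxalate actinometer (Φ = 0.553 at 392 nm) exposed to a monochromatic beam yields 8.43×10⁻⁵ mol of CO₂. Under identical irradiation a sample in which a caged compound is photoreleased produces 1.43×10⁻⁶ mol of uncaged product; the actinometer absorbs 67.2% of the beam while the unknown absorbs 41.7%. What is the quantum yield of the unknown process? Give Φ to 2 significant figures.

Photons absorbed by the actinometer: 8.43×10⁻⁵ / 0.553 = 1.524×10⁻⁴ mol.
Incident flux: 1.524×10⁻⁴ / 0.672 = 2.268×10⁻⁴ einstein.
Absorbed by unknown: 0.417 × 2.268×10⁻⁴ = 9.458×10⁻⁵ mol.
Φ(unknown) = 1.43×10⁻⁶ / 9.458×10⁻⁵ = 0.015.

Φ = 0.015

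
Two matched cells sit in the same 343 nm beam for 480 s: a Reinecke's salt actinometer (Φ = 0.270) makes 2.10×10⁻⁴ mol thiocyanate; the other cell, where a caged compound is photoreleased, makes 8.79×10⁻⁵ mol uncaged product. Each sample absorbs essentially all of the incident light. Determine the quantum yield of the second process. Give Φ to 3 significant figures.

Photons absorbed by the actinometer: 2.10×10⁻⁴ / 0.270 = 7.778×10⁻⁴ mol.
Φ(unknown) = 8.79×10⁻⁵ / 7.778×10⁻⁴ = 0.113.

Φ = 0.113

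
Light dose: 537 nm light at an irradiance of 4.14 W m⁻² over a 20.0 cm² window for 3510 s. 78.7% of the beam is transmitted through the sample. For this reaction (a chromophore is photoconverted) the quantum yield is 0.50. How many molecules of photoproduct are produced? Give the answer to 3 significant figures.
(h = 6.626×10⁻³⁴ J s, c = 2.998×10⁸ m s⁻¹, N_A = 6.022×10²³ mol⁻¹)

8.37×10¹⁸ molecules

Photon energy at 537 nm: hc/λ = (6.626×10⁻³⁴)(2.998×10⁸)/(537×10⁻⁹) = 3.699×10⁻¹⁹ J.
Energy delivered: (4.14 W m⁻²)(20.0×10⁻⁴ m²)(3510 s) = 29.06 J.
Photons incident: 29.06 / 3.699×10⁻¹⁹ = 7.856×10¹⁹, i.e. 7.856×10¹⁹/6.022×10²³ = 1.305×10⁻⁴ mol.
Fraction absorbed: 1 − 78.7/100 = 0.2130.
Photons absorbed: 0.2130 × 1.305×10⁻⁴ = 2.780×10⁻⁵ mol.
Product: Φ × n_abs = 0.50 × 2.780×10⁻⁵ = 1.390×10⁻⁵ mol.
As a count: 1.390×10⁻⁵ × 6.022×10²³ = 8.37×10¹⁸.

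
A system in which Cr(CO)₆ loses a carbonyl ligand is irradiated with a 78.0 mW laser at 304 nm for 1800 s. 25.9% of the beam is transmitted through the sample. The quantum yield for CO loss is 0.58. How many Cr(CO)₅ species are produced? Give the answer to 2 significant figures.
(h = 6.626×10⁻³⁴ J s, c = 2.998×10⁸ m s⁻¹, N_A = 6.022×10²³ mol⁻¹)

9.2×10¹⁹ species

Photon energy at 304 nm: hc/λ = (6.626×10⁻³⁴)(2.998×10⁸)/(304×10⁻⁹) = 6.534×10⁻¹⁹ J.
Energy delivered: (78.0 mW)(1800 s) = 140.4 J.
Photons incident: 140.4 / 6.534×10⁻¹⁹ = 2.149×10²⁰, i.e. 2.149×10²⁰/6.022×10²³ = 3.569×10⁻⁴ mol.
Fraction absorbed: 1 − 25.9/100 = 0.7410.
Photons absorbed: 0.7410 × 3.569×10⁻⁴ = 2.645×10⁻⁴ mol.
Product: Φ × n_abs = 0.58 × 2.645×10⁻⁴ = 1.534×10⁻⁴ mol.
As a count: 1.534×10⁻⁴ × 6.022×10²³ = 9.2×10¹⁹.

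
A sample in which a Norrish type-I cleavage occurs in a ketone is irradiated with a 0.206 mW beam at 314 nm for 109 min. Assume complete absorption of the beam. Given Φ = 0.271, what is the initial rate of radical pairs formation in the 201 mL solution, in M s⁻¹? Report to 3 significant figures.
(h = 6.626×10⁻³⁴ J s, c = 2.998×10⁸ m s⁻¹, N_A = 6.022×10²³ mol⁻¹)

Photon energy at 314 nm: hc/λ = (6.626×10⁻³⁴)(2.998×10⁸)/(314×10⁻⁹) = 6.326×10⁻¹⁹ J.
Energy delivered: (0.206 mW)(6540 s) = 1.347 J.
Photons incident: 1.347 / 6.326×10⁻¹⁹ = 2.129×10¹⁸, i.e. 2.129×10¹⁸/6.022×10²³ = 3.535×10⁻⁶ mol.
Product formed: 0.271 × 3.535×10⁻⁶ = 9.580×10⁻⁷ mol.
Rate: 9.580×10⁻⁷ mol / (6540 s × 0.201 L) = 7.29×10⁻¹⁰ M s⁻¹.

7.29×10⁻¹⁰ M s⁻¹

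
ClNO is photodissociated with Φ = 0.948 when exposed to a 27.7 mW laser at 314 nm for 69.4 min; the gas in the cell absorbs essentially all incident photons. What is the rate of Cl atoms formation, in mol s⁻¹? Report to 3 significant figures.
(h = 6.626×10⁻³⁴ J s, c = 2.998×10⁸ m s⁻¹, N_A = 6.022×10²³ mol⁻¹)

6.89×10⁻⁸ mol s⁻¹

Photon energy at 314 nm: hc/λ = (6.626×10⁻³⁴)(2.998×10⁸)/(314×10⁻⁹) = 6.326×10⁻¹⁹ J.
Energy delivered: (27.7 mW)(4164 s) = 115.3 J.
Photons incident: 115.3 / 6.326×10⁻¹⁹ = 1.823×10²⁰, i.e. 1.823×10²⁰/6.022×10²³ = 3.027×10⁻⁴ mol.
Product formed: 0.948 × 3.027×10⁻⁴ = 2.870×10⁻⁴ mol.
Rate: 2.870×10⁻⁴ / 4164 s = 6.89×10⁻⁸ mol s⁻¹.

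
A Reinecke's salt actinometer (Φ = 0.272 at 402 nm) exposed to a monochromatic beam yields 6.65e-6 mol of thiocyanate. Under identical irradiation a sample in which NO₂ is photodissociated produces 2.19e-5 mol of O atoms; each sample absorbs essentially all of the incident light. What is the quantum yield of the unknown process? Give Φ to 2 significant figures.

Φ = 0.90

Photons absorbed by the actinometer: 6.65e-6 / 0.272 = 2.445e-5 mol.
Φ(unknown) = 2.19e-5 / 2.445e-5 = 0.90.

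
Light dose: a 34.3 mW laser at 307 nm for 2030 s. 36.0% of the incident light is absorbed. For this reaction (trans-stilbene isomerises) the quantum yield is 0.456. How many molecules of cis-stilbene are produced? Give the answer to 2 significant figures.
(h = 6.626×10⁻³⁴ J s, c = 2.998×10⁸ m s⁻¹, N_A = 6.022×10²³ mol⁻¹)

Photon energy at 307 nm: hc/λ = (6.626×10⁻³⁴)(2.998×10⁸)/(307×10⁻⁹) = 6.471×10⁻¹⁹ J.
Energy delivered: (34.3 mW)(2030 s) = 69.63 J.
Photons incident: 69.63 / 6.471×10⁻¹⁹ = 1.076×10²⁰, i.e. 1.076×10²⁰/6.022×10²³ = 1.787×10⁻⁴ mol.
Photons absorbed: 0.360 × 1.787×10⁻⁴ = 6.433×10⁻⁵ mol.
Product: Φ × n_abs = 0.456 × 6.433×10⁻⁵ = 2.933×10⁻⁵ mol.
As a count: 2.933×10⁻⁵ × 6.022×10²³ = 1.8×10¹⁹.

1.8×10¹⁹ molecules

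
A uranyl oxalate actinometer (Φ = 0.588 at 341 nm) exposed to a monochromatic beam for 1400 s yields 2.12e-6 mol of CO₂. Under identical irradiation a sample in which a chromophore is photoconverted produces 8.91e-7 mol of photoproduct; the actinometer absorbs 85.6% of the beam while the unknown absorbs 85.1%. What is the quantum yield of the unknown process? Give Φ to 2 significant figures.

Photons absorbed by the actinometer: 2.12e-6 / 0.588 = 3.605e-6 mol.
Incident flux: 3.605e-6 / 0.856 = 4.211e-6 einstein.
Absorbed by unknown: 0.851 × 4.211e-6 = 3.584e-6 mol.
Φ(unknown) = 8.91e-7 / 3.584e-6 = 0.25.

Φ = 0.25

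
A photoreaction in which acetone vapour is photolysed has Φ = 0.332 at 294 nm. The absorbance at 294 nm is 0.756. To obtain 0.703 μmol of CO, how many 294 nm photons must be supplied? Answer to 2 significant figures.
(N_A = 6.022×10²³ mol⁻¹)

Product: 0.703 μmol = 7.03×10⁻⁷ mol.
Photons that must be absorbed: 7.03×10⁻⁷ / 0.332 = 2.117×10⁻⁶ mol.
Fraction absorbed: 1 − 10^(−0.756) = 0.8246.
Incident photons needed: 2.117×10⁻⁶ / 0.8246 = 2.567×10⁻⁶ mol.
Photon count: 2.567×10⁻⁶ × 6.022×10²³ = 1.5×10¹⁸.

1.5×10¹⁸ photons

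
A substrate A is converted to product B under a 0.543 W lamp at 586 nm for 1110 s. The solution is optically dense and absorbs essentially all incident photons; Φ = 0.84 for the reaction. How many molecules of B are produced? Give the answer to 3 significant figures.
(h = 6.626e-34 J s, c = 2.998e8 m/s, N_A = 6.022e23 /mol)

1.49e21 molecules

Photon energy at 586 nm: hc/λ = (6.626e-34)(2.998e8)/(586e-9) = 3.390e-19 J.
Energy delivered: (0.543 W)(1110 s) = 602.7 J.
Photons incident: 602.7 / 3.390e-19 = 1.778e21, i.e. 1.778e21/6.022e23 = 0.002953 mol.
Product: Φ × n_abs = 0.84 × 0.002953 = 0.002481 mol.
As a count: 0.002481 × 6.022e23 = 1.49e21.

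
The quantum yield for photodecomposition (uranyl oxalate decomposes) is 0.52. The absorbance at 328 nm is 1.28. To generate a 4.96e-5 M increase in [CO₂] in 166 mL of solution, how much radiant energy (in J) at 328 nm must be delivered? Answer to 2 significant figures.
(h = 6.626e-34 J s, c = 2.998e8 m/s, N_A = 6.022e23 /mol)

Product: (4.96e-5 M)(0.166 L) = 8.234e-6 mol.
Photons that must be absorbed: 8.234e-6 / 0.52 = 1.583e-5 mol.
Fraction absorbed: 1 − 10^(−1.28) = 0.9475.
Incident photons needed: 1.583e-5 / 0.9475 = 1.671e-5 mol.
Photon energy: hc/λ = 6.056e-19 J; per mole, 3.647e5 J mol⁻¹.
Energy required: 1.671e-5 × 3.647e5 = 6.1 J.

6.1 J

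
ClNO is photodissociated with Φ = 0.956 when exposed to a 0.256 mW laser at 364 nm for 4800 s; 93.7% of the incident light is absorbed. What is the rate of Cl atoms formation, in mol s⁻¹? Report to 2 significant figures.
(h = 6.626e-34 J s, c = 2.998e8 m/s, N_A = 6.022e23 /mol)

7.0e-10 mol s⁻¹

Photon energy at 364 nm: hc/λ = (6.626e-34)(2.998e8)/(364e-9) = 5.457e-19 J.
Energy delivered: (0.256 mW)(4800 s) = 1.229 J.
Photons incident: 1.229 / 5.457e-19 = 2.252e18, i.e. 2.252e18/6.022e23 = 3.740e-6 mol.
Photons absorbed: 0.937 × 3.740e-6 = 3.504e-6 mol.
Product formed: 0.956 × 3.504e-6 = 3.350e-6 mol.
Rate: 3.350e-6 / 4800 s = 7.0e-10 mol s⁻¹.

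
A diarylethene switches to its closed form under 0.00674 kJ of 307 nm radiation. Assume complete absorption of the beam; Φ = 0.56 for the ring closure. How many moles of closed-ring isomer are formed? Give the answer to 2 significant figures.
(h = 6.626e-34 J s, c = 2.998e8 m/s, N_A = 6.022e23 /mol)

Photon energy at 307 nm: hc/λ = (6.626e-34)(2.998e8)/(307e-9) = 6.471e-19 J.
Incident energy: 0.00674 kJ = 6.74 J.
Photons incident: 6.74 / 6.471e-19 = 1.042e19, i.e. 1.042e19/6.022e23 = 1.730e-5 mol.
Product: Φ × n_abs = 0.56 × 1.730e-5 = 9.688e-6 mol.

9.7e-6 mol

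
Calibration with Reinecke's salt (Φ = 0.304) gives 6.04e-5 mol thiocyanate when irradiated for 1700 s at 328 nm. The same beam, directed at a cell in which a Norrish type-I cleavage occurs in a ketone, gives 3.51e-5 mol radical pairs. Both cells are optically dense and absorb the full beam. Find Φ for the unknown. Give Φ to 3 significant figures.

Φ = 0.177

Photons absorbed by the actinometer: 6.04e-5 / 0.304 = 1.987e-4 mol.
Φ(unknown) = 3.51e-5 / 1.987e-4 = 0.177.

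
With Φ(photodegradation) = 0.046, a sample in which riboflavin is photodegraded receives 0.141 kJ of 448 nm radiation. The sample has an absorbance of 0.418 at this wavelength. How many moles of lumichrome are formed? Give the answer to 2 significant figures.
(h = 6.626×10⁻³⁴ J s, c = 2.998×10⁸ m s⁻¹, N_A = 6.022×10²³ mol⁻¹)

1.5×10⁻⁵ mol

Photon energy at 448 nm: hc/λ = (6.626×10⁻³⁴)(2.998×10⁸)/(448×10⁻⁹) = 4.434×10⁻¹⁹ J.
Incident energy: 0.141 kJ = 141 J.
Photons incident: 141 / 4.434×10⁻¹⁹ = 3.180×10²⁰, i.e. 3.180×10²⁰/6.022×10²³ = 5.281×10⁻⁴ mol.
Fraction absorbed: 1 − 10^(−0.418) = 0.6181.
Photons absorbed: 0.6181 × 5.281×10⁻⁴ = 3.264×10⁻⁴ mol.
Product: Φ × n_abs = 0.046 × 3.264×10⁻⁴ = 1.501×10⁻⁵ mol.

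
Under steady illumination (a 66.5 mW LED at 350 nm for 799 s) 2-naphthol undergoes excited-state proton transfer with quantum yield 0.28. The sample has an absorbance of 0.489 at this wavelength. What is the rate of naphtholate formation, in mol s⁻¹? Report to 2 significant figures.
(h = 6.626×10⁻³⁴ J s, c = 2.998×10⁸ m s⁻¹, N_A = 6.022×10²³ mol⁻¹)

Photon energy at 350 nm: hc/λ = (6.626×10⁻³⁴)(2.998×10⁸)/(350×10⁻⁹) = 5.676×10⁻¹⁹ J.
Energy delivered: (66.5 mW)(799 s) = 53.13 J.
Photons incident: 53.13 / 5.676×10⁻¹⁹ = 9.360×10¹⁹, i.e. 9.360×10¹⁹/6.022×10²³ = 1.554×10⁻⁴ mol.
Fraction absorbed: 1 − 10^(−0.489) = 0.6757.
Photons absorbed: 0.6757 × 1.554×10⁻⁴ = 1.050×10⁻⁴ mol.
Product formed: 0.28 × 1.050×10⁻⁴ = 2.940×10⁻⁵ mol.
Rate: 2.940×10⁻⁵ / 799 s = 3.7×10⁻⁸ mol s⁻¹.

3.7×10⁻⁸ mol s⁻¹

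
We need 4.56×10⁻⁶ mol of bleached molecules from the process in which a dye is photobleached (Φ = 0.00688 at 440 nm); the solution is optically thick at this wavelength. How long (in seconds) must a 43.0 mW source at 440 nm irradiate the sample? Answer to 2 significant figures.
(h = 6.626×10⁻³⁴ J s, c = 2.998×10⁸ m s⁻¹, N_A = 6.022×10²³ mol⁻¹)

Photons that must be absorbed: 4.56×10⁻⁶ / 0.00688 = 6.628×10⁻⁴ mol.
Photon energy: hc/λ = 4.515×10⁻¹⁹ J; per mole, 2.719×10⁵ J mol⁻¹.
Energy required: 6.628×10⁻⁴ × 2.719×10⁵ = 180.2 J.
Time: 180.2 J / 0.043 W = 4200 s.

t ≈ 4200 s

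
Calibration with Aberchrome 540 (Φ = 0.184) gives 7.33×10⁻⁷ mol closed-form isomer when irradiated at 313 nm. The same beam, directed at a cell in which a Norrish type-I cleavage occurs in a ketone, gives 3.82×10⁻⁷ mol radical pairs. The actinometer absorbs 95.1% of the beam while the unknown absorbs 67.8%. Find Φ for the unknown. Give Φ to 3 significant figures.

Photons absorbed by the actinometer: 7.33×10⁻⁷ / 0.184 = 3.984×10⁻⁶ mol.
Incident flux: 3.984×10⁻⁶ / 0.951 = 4.189×10⁻⁶ einstein.
Absorbed by unknown: 0.678 × 4.189×10⁻⁶ = 2.840×10⁻⁶ mol.
Φ(unknown) = 3.82×10⁻⁷ / 2.840×10⁻⁶ = 0.135.

Φ = 0.135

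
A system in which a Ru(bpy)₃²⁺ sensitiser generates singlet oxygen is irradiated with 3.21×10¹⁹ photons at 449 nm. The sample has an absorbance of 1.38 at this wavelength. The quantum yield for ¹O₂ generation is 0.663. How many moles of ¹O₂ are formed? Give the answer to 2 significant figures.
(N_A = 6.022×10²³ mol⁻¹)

3.4×10⁻⁵ mol

Moles of photons: 3.21×10¹⁹ / 6.022×10²³ = 5.330×10⁻⁵ mol.
Fraction absorbed: 1 − 10^(−1.38) = 0.9583.
Photons absorbed: 0.9583 × 5.330×10⁻⁵ = 5.108×10⁻⁵ mol.
Product: Φ × n_abs = 0.663 × 5.108×10⁻⁵ = 3.387×10⁻⁵ mol.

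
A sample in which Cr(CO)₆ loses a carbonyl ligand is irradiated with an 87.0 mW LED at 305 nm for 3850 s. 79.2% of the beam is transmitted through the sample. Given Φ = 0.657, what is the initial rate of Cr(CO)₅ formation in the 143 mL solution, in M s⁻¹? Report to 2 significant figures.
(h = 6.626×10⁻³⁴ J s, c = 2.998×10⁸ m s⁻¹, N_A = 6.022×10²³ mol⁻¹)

2.1×10⁻⁷ M s⁻¹

Photon energy at 305 nm: hc/λ = (6.626×10⁻³⁴)(2.998×10⁸)/(305×10⁻⁹) = 6.513×10⁻¹⁹ J.
Energy delivered: (87.0 mW)(3850 s) = 335.0 J.
Photons incident: 335.0 / 6.513×10⁻¹⁹ = 5.144×10²⁰, i.e. 5.144×10²⁰/6.022×10²³ = 8.542×10⁻⁴ mol.
Fraction absorbed: 1 − 79.2/100 = 0.2080.
Photons absorbed: 0.2080 × 8.542×10⁻⁴ = 1.777×10⁻⁴ mol.
Product formed: 0.657 × 1.777×10⁻⁴ = 1.167×10⁻⁴ mol.
Rate: 1.167×10⁻⁴ mol / (3850 s × 0.143 L) = 2.1×10⁻⁷ M s⁻¹.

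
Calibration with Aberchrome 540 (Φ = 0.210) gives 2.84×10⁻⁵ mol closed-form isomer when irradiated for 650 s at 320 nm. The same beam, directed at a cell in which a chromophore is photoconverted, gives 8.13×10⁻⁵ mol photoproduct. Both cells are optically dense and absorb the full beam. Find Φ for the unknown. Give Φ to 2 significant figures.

Φ = 0.60

Photons absorbed by the actinometer: 2.84×10⁻⁵ / 0.210 = 1.352×10⁻⁴ mol.
Φ(unknown) = 8.13×10⁻⁵ / 1.352×10⁻⁴ = 0.60.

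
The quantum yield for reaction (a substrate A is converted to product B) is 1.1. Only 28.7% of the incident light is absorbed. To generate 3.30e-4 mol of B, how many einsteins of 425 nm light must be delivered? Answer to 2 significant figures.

Photons that must be absorbed: 3.30e-4 / 1.1 = 3.000e-4 mol.
Incident photons needed: 3.000e-4 / 0.287 = 0.001045 mol.

0.0010 einstein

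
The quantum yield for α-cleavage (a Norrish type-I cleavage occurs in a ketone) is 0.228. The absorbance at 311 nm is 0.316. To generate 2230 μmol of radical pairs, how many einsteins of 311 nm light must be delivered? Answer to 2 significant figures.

Product: 2230 μmol = 0.00223 mol.
Photons that must be absorbed: 0.00223 / 0.228 = 0.009781 mol.
Fraction absorbed: 1 − 10^(−0.316) = 0.5169.
Incident photons needed: 0.009781 / 0.5169 = 0.01892 mol.

0.019 einstein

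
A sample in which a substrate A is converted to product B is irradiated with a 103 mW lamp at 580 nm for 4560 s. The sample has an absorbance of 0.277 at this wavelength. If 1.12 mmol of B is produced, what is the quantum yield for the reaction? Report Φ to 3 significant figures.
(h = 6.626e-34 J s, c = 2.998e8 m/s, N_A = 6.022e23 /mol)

Φ = 1.04

Product: 1.12 mmol = 0.00112 mol.
Photon energy at 580 nm: hc/λ = (6.626e-34)(2.998e8)/(580e-9) = 3.425e-19 J.
Energy delivered: (103 mW)(4560 s) = 469.7 J.
Photons incident: 469.7 / 3.425e-19 = 1.371e21, i.e. 1.371e21/6.022e23 = 0.002277 mol.
Fraction absorbed: 1 − 10^(−0.277) = 0.4716.
Photons absorbed: 0.4716 × 0.002277 = 0.001074 mol.
Φ = 0.00112 mol / 0.001074 mol photons = 1.04.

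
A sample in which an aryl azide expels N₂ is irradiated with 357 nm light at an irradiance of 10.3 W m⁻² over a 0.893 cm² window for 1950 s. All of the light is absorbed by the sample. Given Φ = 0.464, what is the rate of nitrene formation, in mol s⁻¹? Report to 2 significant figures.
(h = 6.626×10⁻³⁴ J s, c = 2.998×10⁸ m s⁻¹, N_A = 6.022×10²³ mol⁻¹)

1.3×10⁻⁹ mol s⁻¹

Photon energy at 357 nm: hc/λ = (6.626×10⁻³⁴)(2.998×10⁸)/(357×10⁻⁹) = 5.564×10⁻¹⁹ J.
Energy delivered: (10.3 W m⁻²)(0.893×10⁻⁴ m²)(1950 s) = 1.794 J.
Photons incident: 1.794 / 5.564×10⁻¹⁹ = 3.224×10¹⁸, i.e. 3.224×10¹⁸/6.022×10²³ = 5.354×10⁻⁶ mol.
Product formed: 0.464 × 5.354×10⁻⁶ = 2.484×10⁻⁶ mol.
Rate: 2.484×10⁻⁶ / 1950 s = 1.3×10⁻⁹ mol s⁻¹.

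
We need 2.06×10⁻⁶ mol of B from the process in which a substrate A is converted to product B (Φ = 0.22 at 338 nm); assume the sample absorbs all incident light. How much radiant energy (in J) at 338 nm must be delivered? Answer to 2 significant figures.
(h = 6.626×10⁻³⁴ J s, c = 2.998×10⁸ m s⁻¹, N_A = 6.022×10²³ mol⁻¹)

3.3 J

Photons that must be absorbed: 2.06×10⁻⁶ / 0.22 = 9.364×10⁻⁶ mol.
Photon energy: hc/λ = 5.877×10⁻¹⁹ J; per mole, 3.539×10⁵ J mol⁻¹.
Energy required: 9.364×10⁻⁶ × 3.539×10⁵ = 3.3 J.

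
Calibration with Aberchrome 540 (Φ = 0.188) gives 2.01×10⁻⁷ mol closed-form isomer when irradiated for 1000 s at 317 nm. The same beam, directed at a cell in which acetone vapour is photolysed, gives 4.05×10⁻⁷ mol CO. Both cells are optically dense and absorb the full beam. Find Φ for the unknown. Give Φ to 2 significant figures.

Photons absorbed by the actinometer: 2.01×10⁻⁷ / 0.188 = 1.069×10⁻⁶ mol.
Φ(unknown) = 4.05×10⁻⁷ / 1.069×10⁻⁶ = 0.38.

Φ = 0.38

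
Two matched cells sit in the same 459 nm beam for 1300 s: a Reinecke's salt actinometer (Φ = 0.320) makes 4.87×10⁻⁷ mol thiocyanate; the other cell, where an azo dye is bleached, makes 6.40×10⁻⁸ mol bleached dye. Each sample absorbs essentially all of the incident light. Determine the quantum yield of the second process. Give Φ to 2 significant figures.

Photons absorbed by the actinometer: 4.87×10⁻⁷ / 0.320 = 1.522×10⁻⁶ mol.
Φ(unknown) = 6.40×10⁻⁸ / 1.522×10⁻⁶ = 0.042.

Φ = 0.042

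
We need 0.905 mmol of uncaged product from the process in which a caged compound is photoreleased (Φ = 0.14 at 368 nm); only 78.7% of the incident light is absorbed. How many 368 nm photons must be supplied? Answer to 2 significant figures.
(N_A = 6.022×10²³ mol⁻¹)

Product: 0.905 mmol = 9.05×10⁻⁴ mol.
Photons that must be absorbed: 9.05×10⁻⁴ / 0.14 = 0.006464 mol.
Incident photons needed: 0.006464 / 0.787 = 0.008213 mol.
Photon count: 0.008213 × 6.022×10²³ = 4.9×10²¹.

4.9×10²¹ photons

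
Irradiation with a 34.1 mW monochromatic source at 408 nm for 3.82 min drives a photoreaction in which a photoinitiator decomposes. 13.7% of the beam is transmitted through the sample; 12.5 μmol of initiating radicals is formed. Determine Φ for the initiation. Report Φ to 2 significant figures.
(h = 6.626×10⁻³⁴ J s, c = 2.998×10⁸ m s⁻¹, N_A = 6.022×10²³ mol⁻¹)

Product: 12.5 μmol = 1.25×10⁻⁵ mol.
Photon energy at 408 nm: hc/λ = (6.626×10⁻³⁴)(2.998×10⁸)/(408×10⁻⁹) = 4.869×10⁻¹⁹ J.
Energy delivered: (34.1 mW)(229.2 s) = 7.816 J.
Photons incident: 7.816 / 4.869×10⁻¹⁹ = 1.605×10¹⁹, i.e. 1.605×10¹⁹/6.022×10²³ = 2.665×10⁻⁵ mol.
Fraction absorbed: 1 − 13.7/100 = 0.8630.
Photons absorbed: 0.8630 × 2.665×10⁻⁵ = 2.300×10⁻⁵ mol.
Φ = 1.25×10⁻⁵ mol / 2.300×10⁻⁵ mol photons = 0.54.

Φ = 0.54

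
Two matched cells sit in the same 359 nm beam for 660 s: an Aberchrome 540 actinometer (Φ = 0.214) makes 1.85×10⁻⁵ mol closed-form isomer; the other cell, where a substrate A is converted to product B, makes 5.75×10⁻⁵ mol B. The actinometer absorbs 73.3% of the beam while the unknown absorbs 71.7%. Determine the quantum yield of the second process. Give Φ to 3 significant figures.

Photons absorbed by the actinometer: 1.85×10⁻⁵ / 0.214 = 8.645×10⁻⁵ mol.
Incident flux: 8.645×10⁻⁵ / 0.733 = 1.179×10⁻⁴ einstein.
Absorbed by unknown: 0.717 × 1.179×10⁻⁴ = 8.453×10⁻⁵ mol.
Φ(unknown) = 5.75×10⁻⁵ / 8.453×10⁻⁵ = 0.680.

Φ = 0.680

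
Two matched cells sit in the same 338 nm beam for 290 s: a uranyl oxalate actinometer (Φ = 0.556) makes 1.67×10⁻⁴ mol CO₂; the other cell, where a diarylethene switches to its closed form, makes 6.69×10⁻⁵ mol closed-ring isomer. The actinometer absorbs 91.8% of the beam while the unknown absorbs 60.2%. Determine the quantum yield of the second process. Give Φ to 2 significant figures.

Photons absorbed by the actinometer: 1.67×10⁻⁴ / 0.556 = 3.004×10⁻⁴ mol.
Incident flux: 3.004×10⁻⁴ / 0.918 = 3.272×10⁻⁴ einstein.
Absorbed by unknown: 0.602 × 3.272×10⁻⁴ = 1.970×10⁻⁴ mol.
Φ(unknown) = 6.69×10⁻⁵ / 1.970×10⁻⁴ = 0.34.

Φ = 0.34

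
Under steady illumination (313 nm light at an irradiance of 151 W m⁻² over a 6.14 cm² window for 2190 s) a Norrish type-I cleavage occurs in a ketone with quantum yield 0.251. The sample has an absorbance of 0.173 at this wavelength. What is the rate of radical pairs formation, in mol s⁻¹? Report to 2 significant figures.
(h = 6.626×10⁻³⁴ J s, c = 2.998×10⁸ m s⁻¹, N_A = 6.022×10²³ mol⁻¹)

Photon energy at 313 nm: hc/λ = (6.626×10⁻³⁴)(2.998×10⁸)/(313×10⁻⁹) = 6.347×10⁻¹⁹ J.
Energy delivered: (151 W m⁻²)(6.14×10⁻⁴ m²)(2190 s) = 203.0 J.
Photons incident: 203.0 / 6.347×10⁻¹⁹ = 3.198×10²⁰, i.e. 3.198×10²⁰/6.022×10²³ = 5.311×10⁻⁴ mol.
Fraction absorbed: 1 − 10^(−0.173) = 0.3286.
Photons absorbed: 0.3286 × 5.311×10⁻⁴ = 1.745×10⁻⁴ mol.
Product formed: 0.251 × 1.745×10⁻⁴ = 4.380×10⁻⁵ mol.
Rate: 4.380×10⁻⁵ / 2190 s = 2.0×10⁻⁸ mol s⁻¹.

2.0×10⁻⁸ mol s⁻¹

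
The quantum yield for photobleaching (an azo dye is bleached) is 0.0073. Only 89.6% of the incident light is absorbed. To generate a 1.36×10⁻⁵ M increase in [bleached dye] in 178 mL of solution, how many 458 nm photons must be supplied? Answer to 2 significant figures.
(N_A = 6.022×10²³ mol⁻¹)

2.2×10²⁰ photons

Product: (1.36×10⁻⁵ M)(0.178 L) = 2.421×10⁻⁶ mol.
Photons that must be absorbed: 2.421×10⁻⁶ / 0.0073 = 3.316×10⁻⁴ mol.
Incident photons needed: 3.316×10⁻⁴ / 0.896 = 3.701×10⁻⁴ mol.
Photon count: 3.701×10⁻⁴ × 6.022×10²³ = 2.2×10²⁰.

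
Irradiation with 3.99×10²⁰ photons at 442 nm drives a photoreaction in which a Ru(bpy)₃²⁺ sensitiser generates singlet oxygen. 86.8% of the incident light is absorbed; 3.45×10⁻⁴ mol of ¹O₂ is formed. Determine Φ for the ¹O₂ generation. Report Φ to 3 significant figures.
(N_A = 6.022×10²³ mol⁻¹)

Φ = 0.600

Moles of photons: 3.99×10²⁰ / 6.022×10²³ = 6.626×10⁻⁴ mol.
Photons absorbed: 0.868 × 6.626×10⁻⁴ = 5.751×10⁻⁴ mol.
Φ = 3.45×10⁻⁴ mol / 5.751×10⁻⁴ mol photons = 0.600.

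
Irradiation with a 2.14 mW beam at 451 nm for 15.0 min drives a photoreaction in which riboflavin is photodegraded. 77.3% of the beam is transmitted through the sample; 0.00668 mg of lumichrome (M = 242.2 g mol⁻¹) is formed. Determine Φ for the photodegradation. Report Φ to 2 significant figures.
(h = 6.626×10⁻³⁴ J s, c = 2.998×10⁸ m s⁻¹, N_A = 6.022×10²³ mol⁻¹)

Φ = 0.017

Product: 0.00668 mg / 242.2 g mol⁻¹ = 2.758×10⁻⁸ mol.
Photon energy at 451 nm: hc/λ = (6.626×10⁻³⁴)(2.998×10⁸)/(451×10⁻⁹) = 4.405×10⁻¹⁹ J.
Energy delivered: (2.14 mW)(900 s) = 1.926 J.
Photons incident: 1.926 / 4.405×10⁻¹⁹ = 4.372×10¹⁸, i.e. 4.372×10¹⁸/6.022×10²³ = 7.260×10⁻⁶ mol.
Fraction absorbed: 1 − 77.3/100 = 0.2270.
Photons absorbed: 0.2270 × 7.260×10⁻⁶ = 1.648×10⁻⁶ mol.
Φ = 2.758×10⁻⁸ mol / 1.648×10⁻⁶ mol photons = 0.017.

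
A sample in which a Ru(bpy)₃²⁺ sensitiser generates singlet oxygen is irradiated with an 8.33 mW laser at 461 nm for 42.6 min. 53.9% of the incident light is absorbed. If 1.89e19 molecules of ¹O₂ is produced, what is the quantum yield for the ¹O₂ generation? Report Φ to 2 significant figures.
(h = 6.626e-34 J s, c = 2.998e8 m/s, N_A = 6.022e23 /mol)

Product: 1.89e19 / 6.022e23 = 3.138e-5 mol.
Photon energy at 461 nm: hc/λ = (6.626e-34)(2.998e8)/(461e-9) = 4.309e-19 J.
Energy delivered: (8.33 mW)(2556 s) = 21.29 J.
Photons incident: 21.29 / 4.309e-19 = 4.941e19, i.e. 4.941e19/6.022e23 = 8.205e-5 mol.
Photons absorbed: 0.539 × 8.205e-5 = 4.422e-5 mol.
Φ = 3.138e-5 mol / 4.422e-5 mol photons = 0.71.

Φ = 0.71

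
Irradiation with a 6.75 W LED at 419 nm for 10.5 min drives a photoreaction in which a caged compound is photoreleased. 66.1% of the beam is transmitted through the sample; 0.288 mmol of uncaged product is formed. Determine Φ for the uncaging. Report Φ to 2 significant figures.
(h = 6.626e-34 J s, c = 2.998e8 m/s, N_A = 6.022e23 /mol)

Product: 0.288 mmol = 2.88e-4 mol.
Photon energy at 419 nm: hc/λ = (6.626e-34)(2.998e8)/(419e-9) = 4.741e-19 J.
Energy delivered: (6.75 W)(630 s) = 4253 J.
Photons incident: 4253 / 4.741e-19 = 8.971e21, i.e. 8.971e21/6.022e23 = 0.01490 mol.
Fraction absorbed: 1 − 66.1/100 = 0.3390.
Photons absorbed: 0.3390 × 0.01490 = 0.005051 mol.
Φ = 2.88e-4 mol / 0.005051 mol photons = 0.057.

Φ = 0.057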